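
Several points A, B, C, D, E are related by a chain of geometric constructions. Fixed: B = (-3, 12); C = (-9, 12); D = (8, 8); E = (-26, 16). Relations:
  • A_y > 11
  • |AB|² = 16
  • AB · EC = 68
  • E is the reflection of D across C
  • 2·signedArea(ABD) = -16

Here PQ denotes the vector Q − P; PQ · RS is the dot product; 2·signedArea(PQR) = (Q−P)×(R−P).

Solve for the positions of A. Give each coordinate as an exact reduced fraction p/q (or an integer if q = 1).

1. A_x = -7  [2·signedArea(ABD) = -16 ∩ AB · EC = 68]
2. A_y = 12  [2·signedArea(ABD) = -16 ∩ AB · EC = 68]
   → A = (-7, 12)

A = (-7, 12)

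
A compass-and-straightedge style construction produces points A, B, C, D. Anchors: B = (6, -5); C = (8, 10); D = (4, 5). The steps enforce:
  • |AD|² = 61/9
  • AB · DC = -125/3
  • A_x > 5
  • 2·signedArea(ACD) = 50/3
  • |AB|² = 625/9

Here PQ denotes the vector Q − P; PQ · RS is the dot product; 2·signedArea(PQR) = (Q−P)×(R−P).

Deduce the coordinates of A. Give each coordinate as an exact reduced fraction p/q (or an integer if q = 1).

1. A_x = 6  [2·signedArea(ACD) = 50/3 ∩ AB · DC = -125/3]
2. A_y = 10/3  [2·signedArea(ACD) = 50/3 ∩ AB · DC = -125/3]
   → A = (6, 10/3)

A = (6, 10/3)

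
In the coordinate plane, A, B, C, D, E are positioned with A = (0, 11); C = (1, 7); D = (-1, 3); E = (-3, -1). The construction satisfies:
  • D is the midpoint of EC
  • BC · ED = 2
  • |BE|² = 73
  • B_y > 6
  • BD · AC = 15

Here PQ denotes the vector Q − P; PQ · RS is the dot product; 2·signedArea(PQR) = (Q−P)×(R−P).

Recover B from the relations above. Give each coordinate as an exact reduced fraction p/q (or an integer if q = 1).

1. B_x = 0  [BC · ED = 2 ∩ BD · AC = 15]
2. B_y = 7  [BC · ED = 2 ∩ BD · AC = 15]
   → B = (0, 7)

B = (0, 7)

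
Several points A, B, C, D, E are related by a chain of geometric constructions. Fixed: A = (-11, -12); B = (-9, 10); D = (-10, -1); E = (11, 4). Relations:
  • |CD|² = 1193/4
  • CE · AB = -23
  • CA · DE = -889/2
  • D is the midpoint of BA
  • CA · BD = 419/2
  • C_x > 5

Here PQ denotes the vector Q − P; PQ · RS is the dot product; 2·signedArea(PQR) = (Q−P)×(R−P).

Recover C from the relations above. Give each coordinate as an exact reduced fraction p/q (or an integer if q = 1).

1. C_x = 6  [CA · BD = 419/2 ∩ CA · DE = -889/2]
2. C_y = 11/2  [CA · BD = 419/2 ∩ CA · DE = -889/2]
   → C = (6, 11/2)

C = (6, 11/2)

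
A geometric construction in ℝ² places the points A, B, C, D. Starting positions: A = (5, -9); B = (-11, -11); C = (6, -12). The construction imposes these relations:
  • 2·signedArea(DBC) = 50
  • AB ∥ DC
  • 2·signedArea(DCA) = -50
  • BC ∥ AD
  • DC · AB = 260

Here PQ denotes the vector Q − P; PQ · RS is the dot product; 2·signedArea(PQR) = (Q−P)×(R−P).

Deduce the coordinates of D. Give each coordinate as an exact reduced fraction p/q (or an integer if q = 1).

1. D_x = 22  [AB ∥ DC ∩ BC ∥ AD]
2. D_y = -10  [AB ∥ DC ∩ BC ∥ AD]
   → D = (22, -10)

D = (22, -10)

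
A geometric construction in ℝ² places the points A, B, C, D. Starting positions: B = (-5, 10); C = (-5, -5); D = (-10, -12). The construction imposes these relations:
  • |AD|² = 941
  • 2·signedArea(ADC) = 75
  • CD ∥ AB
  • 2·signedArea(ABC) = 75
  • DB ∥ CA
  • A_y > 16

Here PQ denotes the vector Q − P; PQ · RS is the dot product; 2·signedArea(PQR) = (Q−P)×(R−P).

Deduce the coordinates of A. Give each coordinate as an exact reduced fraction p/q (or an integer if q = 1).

A = (0, 17)

1. A_x = 0  [CD ∥ AB ∩ DB ∥ CA]
2. A_y = 17  [CD ∥ AB ∩ DB ∥ CA]
   → A = (0, 17)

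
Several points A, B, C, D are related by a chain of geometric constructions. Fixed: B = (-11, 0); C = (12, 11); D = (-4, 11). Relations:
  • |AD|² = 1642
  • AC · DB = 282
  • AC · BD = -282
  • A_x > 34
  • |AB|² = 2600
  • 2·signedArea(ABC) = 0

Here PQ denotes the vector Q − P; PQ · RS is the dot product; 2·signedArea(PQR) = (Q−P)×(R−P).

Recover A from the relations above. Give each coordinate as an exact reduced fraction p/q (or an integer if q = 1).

A = (35, 22)

1. A_x = 35  [2·signedArea(ABC) = 0 ∩ AC · BD = -282]
2. A_y = 22  [2·signedArea(ABC) = 0 ∩ AC · BD = -282]
   → A = (35, 22)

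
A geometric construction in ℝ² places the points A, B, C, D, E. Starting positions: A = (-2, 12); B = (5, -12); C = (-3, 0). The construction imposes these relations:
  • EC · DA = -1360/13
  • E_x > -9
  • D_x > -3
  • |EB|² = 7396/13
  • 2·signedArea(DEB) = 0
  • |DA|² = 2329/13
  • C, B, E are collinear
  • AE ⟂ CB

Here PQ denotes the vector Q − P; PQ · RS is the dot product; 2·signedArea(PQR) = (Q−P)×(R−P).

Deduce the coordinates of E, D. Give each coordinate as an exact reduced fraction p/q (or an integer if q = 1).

1. E_x = -107/13  [C, B, E are collinear ∩ AE ⟂ CB]
2. E_y = 102/13  [C, B, E are collinear ∩ AE ⟂ CB]
   → E = (-107/13, 102/13)
3. D_x = -27/13  [2·signedArea(DEB) = 0 ∩ EC · DA = -1360/13]
4. D_y = -18/13  [2·signedArea(DEB) = 0 ∩ EC · DA = -1360/13]
   → D = (-27/13, -18/13)

D = (-27/13, -18/13)
E = (-107/13, 102/13)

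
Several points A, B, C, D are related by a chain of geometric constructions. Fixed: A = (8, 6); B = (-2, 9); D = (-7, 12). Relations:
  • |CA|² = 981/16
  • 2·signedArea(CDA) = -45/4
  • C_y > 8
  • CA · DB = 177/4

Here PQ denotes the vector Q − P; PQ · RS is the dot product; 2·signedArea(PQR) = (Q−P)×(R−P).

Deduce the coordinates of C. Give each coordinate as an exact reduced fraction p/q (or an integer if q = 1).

1. C_x = 1/2  [CA · DB = 177/4 ∩ 2·signedArea(CDA) = -45/4]
2. C_y = 33/4  [CA · DB = 177/4 ∩ 2·signedArea(CDA) = -45/4]
   → C = (1/2, 33/4)

C = (1/2, 33/4)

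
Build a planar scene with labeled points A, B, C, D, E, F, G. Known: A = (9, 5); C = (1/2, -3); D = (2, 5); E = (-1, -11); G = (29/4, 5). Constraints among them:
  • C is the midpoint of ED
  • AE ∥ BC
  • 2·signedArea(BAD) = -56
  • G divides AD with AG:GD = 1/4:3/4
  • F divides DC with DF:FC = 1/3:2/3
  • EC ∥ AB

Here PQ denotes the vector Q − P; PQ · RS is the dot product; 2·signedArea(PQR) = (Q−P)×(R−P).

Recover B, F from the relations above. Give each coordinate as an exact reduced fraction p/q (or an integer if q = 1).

B = (21/2, 13)
F = (3/2, 7/3)

1. B_x = 21/2  [AE ∥ BC ∩ EC ∥ AB]
2. B_y = 13  [AE ∥ BC ∩ EC ∥ AB]
   → B = (21/2, 13)
3. F_x = 3/2  [F divides DC with DF:FC = 1/3:2/3]
4. F_y = 7/3  [F divides DC with DF:FC = 1/3:2/3]
   → F = (3/2, 7/3)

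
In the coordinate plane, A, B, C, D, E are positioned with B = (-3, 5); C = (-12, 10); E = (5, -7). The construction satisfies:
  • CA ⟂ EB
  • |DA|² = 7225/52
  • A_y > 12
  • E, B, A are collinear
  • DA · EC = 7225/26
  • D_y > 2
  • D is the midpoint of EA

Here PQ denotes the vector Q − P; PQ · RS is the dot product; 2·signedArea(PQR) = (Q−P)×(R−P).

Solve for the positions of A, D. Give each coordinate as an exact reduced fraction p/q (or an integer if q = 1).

A = (-105/13, 164/13)
D = (-20/13, 73/26)

1. A_x = -105/13  [E, B, A are collinear ∩ CA ⟂ EB]
2. A_y = 164/13  [E, B, A are collinear ∩ CA ⟂ EB]
   → A = (-105/13, 164/13)
3. D_x = -20/13  [D is the midpoint of EA]
4. D_y = 73/26  [D is the midpoint of EA]
   → D = (-20/13, 73/26)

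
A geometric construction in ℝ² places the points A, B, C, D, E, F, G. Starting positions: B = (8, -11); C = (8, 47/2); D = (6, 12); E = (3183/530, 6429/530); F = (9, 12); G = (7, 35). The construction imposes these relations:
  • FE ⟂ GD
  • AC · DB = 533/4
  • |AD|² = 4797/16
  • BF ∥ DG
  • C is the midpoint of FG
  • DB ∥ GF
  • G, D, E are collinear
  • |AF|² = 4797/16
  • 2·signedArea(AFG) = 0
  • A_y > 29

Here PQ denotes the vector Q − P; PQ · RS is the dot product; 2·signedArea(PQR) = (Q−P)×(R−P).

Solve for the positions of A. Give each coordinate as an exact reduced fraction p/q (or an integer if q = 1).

A = (15/2, 117/4)

1. A_x = 15/2  [2·signedArea(AFG) = 0 ∩ AC · DB = 533/4]
2. A_y = 117/4  [2·signedArea(AFG) = 0 ∩ AC · DB = 533/4]
   → A = (15/2, 117/4)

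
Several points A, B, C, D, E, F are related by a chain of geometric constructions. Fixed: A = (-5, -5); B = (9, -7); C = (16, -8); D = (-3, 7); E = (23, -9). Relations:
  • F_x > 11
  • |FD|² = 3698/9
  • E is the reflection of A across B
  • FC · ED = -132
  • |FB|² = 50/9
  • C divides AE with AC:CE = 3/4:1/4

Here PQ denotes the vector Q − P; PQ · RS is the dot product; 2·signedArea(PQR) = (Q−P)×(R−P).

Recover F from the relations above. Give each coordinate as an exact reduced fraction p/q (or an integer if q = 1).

F = (34/3, -22/3)

1. F_x = 34/3  [line 26·x + -16·y + -412 = 0 ∩ |FB|² = 50/9]
2. F_y = -22/3  [line 26·x + -16·y + -412 = 0 ∩ |FB|² = 50/9]
   → F = (34/3, -22/3)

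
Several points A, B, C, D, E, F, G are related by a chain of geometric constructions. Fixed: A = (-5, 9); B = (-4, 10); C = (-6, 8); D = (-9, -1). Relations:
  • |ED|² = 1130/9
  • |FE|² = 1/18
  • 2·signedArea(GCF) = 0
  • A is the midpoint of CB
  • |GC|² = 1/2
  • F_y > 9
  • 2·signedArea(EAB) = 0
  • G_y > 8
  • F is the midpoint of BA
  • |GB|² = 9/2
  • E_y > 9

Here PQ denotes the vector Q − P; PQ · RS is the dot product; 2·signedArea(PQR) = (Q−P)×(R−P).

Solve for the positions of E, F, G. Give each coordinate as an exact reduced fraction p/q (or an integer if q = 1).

1. E_x = -14/3  [line -1·x + 1·y + -14 = 0 ∩ |ED|² = 1130/9]
2. E_y = 28/3  [line -1·x + 1·y + -14 = 0 ∩ |ED|² = 1130/9]
   → E = (-14/3, 28/3)
3. F_x = -9/2  [F is the midpoint of BA]
4. F_y = 19/2  [F is the midpoint of BA]
   → F = (-9/2, 19/2)
5. G_x = -11/2  [line -3/2·x + 3/2·y + -21 = 0 ∩ |GC|² = 1/2]
6. G_y = 17/2  [line -3/2·x + 3/2·y + -21 = 0 ∩ |GC|² = 1/2]
   → G = (-11/2, 17/2)

E = (-14/3, 28/3)
F = (-9/2, 19/2)
G = (-11/2, 17/2)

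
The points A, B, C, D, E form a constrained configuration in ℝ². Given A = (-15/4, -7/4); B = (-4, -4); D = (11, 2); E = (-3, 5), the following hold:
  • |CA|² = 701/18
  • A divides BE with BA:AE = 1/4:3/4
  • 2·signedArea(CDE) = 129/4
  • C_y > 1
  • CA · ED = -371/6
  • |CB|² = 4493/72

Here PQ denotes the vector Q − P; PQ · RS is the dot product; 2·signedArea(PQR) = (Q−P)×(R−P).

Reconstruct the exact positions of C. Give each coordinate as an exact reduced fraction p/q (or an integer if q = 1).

1. C_x = 17/12  [2·signedArea(CDE) = 129/4 ∩ CA · ED = -371/6]
2. C_y = 7/4  [2·signedArea(CDE) = 129/4 ∩ CA · ED = -371/6]
   → C = (17/12, 7/4)

C = (17/12, 7/4)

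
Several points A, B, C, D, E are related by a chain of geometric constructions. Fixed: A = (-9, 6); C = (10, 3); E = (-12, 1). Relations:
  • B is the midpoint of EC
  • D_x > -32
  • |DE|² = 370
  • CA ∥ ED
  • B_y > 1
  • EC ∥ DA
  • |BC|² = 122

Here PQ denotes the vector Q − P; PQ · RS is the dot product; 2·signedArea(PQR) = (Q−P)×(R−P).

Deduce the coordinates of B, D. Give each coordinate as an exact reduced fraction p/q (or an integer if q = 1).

B = (-1, 2)
D = (-31, 4)

1. B_x = -1  [B is the midpoint of EC]
2. B_y = 2  [B is the midpoint of EC]
   → B = (-1, 2)
3. D_x = -31  [EC ∥ DA ∩ CA ∥ ED]
4. D_y = 4  [EC ∥ DA ∩ CA ∥ ED]
   → D = (-31, 4)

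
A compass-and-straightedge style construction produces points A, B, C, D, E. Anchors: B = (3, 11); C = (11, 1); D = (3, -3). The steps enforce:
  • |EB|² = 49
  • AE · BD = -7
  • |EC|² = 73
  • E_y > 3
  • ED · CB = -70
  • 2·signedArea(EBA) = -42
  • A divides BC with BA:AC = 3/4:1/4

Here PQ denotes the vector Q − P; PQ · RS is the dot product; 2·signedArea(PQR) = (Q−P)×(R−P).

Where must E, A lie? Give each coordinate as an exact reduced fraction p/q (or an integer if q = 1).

1. A_x = 9  [A divides BC with BA:AC = 3/4:1/4]
2. A_y = 7/2  [A divides BC with BA:AC = 3/4:1/4]
   → A = (9, 7/2)
3. E_x = 3  [ED · CB = -70 ∩ AE · BD = -7]
4. E_y = 4  [ED · CB = -70 ∩ AE · BD = -7]
   → E = (3, 4)

A = (9, 7/2)
E = (3, 4)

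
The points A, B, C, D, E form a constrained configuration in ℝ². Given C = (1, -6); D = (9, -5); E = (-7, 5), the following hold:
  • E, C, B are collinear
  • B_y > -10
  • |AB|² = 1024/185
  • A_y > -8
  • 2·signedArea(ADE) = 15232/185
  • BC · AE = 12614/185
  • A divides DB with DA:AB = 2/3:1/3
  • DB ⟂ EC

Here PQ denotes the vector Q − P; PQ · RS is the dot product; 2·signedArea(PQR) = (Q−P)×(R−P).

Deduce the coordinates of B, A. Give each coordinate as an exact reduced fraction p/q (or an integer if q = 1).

1. B_x = 609/185  [E, C, B are collinear ∩ DB ⟂ EC]
2. B_y = -1693/185  [E, C, B are collinear ∩ DB ⟂ EC]
   → B = (609/185, -1693/185)
3. A_x = 961/185  [A divides DB with DA:AB = 2/3:1/3]
4. A_y = -1437/185  [A divides DB with DA:AB = 2/3:1/3]
   → A = (961/185, -1437/185)

A = (961/185, -1437/185)
B = (609/185, -1693/185)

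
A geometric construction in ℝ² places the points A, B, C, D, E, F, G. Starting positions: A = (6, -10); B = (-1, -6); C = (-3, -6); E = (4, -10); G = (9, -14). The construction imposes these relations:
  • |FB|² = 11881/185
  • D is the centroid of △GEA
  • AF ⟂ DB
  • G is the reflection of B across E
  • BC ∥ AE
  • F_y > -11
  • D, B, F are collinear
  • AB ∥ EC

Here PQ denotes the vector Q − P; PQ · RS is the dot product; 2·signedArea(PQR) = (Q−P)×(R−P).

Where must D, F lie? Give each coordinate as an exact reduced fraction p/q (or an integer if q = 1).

D = (19/3, -34/3)
F = (1014/185, -1982/185)

1. D_x = 19/3  [D is the centroid of △GEA]
2. D_y = -34/3  [D is the centroid of △GEA]
   → D = (19/3, -34/3)
3. F_x = 1014/185  [D, B, F are collinear ∩ AF ⟂ DB]
4. F_y = -1982/185  [D, B, F are collinear ∩ AF ⟂ DB]
   → F = (1014/185, -1982/185)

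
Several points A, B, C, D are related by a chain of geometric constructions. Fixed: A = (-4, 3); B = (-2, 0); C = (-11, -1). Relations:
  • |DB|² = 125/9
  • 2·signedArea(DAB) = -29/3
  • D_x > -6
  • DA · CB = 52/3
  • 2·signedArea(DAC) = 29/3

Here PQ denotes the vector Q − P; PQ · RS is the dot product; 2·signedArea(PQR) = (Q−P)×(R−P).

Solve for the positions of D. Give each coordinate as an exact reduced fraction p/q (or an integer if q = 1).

1. D_x = -17/3  [2·signedArea(DAC) = 29/3 ∩ 2·signedArea(DAB) = -29/3]
2. D_y = 2/3  [2·signedArea(DAC) = 29/3 ∩ 2·signedArea(DAB) = -29/3]
   → D = (-17/3, 2/3)

D = (-17/3, 2/3)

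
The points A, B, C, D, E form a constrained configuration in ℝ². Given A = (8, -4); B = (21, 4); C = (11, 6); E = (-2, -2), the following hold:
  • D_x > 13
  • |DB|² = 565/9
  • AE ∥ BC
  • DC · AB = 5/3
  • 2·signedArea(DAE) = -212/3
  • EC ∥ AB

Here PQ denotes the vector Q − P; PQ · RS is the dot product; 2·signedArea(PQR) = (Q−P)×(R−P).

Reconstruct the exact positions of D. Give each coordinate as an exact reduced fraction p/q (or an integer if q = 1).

1. D_x = 40/3  [DC · AB = 5/3 ∩ 2·signedArea(DAE) = -212/3]
2. D_y = 2  [DC · AB = 5/3 ∩ 2·signedArea(DAE) = -212/3]
   → D = (40/3, 2)

D = (40/3, 2)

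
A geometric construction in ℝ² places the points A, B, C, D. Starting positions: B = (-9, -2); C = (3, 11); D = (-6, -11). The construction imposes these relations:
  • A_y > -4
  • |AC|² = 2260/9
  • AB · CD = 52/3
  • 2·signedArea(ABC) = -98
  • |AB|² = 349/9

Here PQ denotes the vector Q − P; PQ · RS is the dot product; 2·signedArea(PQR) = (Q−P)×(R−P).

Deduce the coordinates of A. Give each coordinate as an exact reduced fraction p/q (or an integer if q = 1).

1. A_x = -3  [2·signedArea(ABC) = -98 ∩ AB · CD = 52/3]
2. A_y = -11/3  [2·signedArea(ABC) = -98 ∩ AB · CD = 52/3]
   → A = (-3, -11/3)

A = (-3, -11/3)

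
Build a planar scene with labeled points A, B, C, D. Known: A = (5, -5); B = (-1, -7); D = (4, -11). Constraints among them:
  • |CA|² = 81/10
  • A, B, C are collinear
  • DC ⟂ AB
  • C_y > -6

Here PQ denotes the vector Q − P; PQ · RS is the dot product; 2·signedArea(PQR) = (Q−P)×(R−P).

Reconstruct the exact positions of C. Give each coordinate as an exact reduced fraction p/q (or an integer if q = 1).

1. C_x = 23/10  [A, B, C are collinear ∩ DC ⟂ AB]
2. C_y = -59/10  [A, B, C are collinear ∩ DC ⟂ AB]
   → C = (23/10, -59/10)

C = (23/10, -59/10)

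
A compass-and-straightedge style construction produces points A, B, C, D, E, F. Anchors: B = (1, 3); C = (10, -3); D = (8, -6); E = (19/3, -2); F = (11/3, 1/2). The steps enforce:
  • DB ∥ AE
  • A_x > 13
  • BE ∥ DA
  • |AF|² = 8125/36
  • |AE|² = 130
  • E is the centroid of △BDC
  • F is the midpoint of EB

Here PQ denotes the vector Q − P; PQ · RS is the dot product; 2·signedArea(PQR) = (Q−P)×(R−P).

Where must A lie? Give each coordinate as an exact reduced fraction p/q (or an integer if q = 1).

1. A_x = 40/3  [DB ∥ AE ∩ BE ∥ DA]
2. A_y = -11  [DB ∥ AE ∩ BE ∥ DA]
   → A = (40/3, -11)

A = (40/3, -11)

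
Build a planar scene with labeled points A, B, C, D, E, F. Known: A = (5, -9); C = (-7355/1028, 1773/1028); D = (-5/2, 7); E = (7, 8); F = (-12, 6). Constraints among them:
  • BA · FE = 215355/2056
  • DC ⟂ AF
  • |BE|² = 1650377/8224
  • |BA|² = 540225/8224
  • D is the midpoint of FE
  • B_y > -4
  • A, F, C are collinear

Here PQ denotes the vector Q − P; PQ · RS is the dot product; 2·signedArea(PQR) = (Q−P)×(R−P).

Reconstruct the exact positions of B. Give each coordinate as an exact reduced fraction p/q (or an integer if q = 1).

B = (-2215/2056, -7479/2056)

1. B_x = -2215/2056  [line -19·x + -2·y + -57043/2056 = 0 ∩ |BA|² = 540225/8224]
2. B_y = -7479/2056  [line -19·x + -2·y + -57043/2056 = 0 ∩ |BA|² = 540225/8224]
   → B = (-2215/2056, -7479/2056)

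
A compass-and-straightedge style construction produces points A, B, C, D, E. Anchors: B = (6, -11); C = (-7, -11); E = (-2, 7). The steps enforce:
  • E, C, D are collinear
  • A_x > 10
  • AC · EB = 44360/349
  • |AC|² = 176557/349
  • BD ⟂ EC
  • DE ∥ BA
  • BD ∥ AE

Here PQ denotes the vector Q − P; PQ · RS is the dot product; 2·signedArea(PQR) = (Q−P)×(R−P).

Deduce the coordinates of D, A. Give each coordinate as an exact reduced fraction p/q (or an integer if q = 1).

1. D_x = -2118/349  [E, C, D are collinear ∩ BD ⟂ EC]
2. D_y = -2669/349  [E, C, D are collinear ∩ BD ⟂ EC]
   → D = (-2118/349, -2669/349)
3. A_x = 3514/349  [BD ∥ AE ∩ DE ∥ BA]
4. A_y = 1273/349  [BD ∥ AE ∩ DE ∥ BA]
   → A = (3514/349, 1273/349)

A = (3514/349, 1273/349)
D = (-2118/349, -2669/349)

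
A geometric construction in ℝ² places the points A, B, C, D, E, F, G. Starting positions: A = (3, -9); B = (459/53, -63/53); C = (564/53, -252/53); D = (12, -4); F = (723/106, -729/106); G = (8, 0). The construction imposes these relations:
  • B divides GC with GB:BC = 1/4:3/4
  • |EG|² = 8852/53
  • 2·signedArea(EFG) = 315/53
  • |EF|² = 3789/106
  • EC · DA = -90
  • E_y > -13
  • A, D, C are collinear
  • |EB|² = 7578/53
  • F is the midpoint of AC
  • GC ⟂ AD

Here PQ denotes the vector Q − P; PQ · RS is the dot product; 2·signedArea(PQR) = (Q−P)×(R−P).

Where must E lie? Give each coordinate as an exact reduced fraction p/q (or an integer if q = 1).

1. E_x = 264/53  [EC · DA = -90 ∩ 2·signedArea(EFG) = 315/53]
2. E_y = -666/53  [EC · DA = -90 ∩ 2·signedArea(EFG) = 315/53]
   → E = (264/53, -666/53)

E = (264/53, -666/53)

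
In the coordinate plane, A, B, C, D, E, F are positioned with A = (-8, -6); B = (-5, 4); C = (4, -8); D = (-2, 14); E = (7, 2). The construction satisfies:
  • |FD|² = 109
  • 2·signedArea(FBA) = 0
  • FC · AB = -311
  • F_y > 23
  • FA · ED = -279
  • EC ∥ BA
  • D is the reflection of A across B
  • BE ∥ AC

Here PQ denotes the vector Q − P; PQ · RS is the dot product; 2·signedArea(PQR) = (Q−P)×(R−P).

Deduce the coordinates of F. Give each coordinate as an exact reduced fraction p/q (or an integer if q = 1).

1. F_x = 1  [2·signedArea(FBA) = 0 ∩ FA · ED = -279]
2. F_y = 24  [2·signedArea(FBA) = 0 ∩ FA · ED = -279]
   → F = (1, 24)

F = (1, 24)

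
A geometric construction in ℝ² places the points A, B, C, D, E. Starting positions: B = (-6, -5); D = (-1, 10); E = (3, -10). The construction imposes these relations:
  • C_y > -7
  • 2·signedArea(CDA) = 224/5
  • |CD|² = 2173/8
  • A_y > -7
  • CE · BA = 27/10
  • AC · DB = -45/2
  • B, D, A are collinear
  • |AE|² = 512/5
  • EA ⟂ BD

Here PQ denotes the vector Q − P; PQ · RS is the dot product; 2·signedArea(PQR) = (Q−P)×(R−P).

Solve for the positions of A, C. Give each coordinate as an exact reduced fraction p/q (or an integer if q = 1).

1. A_x = -33/5  [B, D, A are collinear ∩ EA ⟂ BD]
2. A_y = -34/5  [B, D, A are collinear ∩ EA ⟂ BD]
   → A = (-33/5, -34/5)
3. C_x = -15/4  [2·signedArea(CDA) = 224/5 ∩ CE · BA = 27/10]
4. C_y = -25/4  [2·signedArea(CDA) = 224/5 ∩ CE · BA = 27/10]
   → C = (-15/4, -25/4)

A = (-33/5, -34/5)
C = (-15/4, -25/4)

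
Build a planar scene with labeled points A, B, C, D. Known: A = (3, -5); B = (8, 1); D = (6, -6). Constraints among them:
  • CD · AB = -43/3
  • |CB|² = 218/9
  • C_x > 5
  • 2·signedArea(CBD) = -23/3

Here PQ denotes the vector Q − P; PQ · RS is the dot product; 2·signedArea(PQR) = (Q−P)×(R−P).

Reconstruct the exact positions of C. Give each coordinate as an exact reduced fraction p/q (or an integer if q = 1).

1. C_x = 17/3  [CD · AB = -43/3 ∩ 2·signedArea(CBD) = -23/3]
2. C_y = -10/3  [CD · AB = -43/3 ∩ 2·signedArea(CBD) = -23/3]
   → C = (17/3, -10/3)

C = (17/3, -10/3)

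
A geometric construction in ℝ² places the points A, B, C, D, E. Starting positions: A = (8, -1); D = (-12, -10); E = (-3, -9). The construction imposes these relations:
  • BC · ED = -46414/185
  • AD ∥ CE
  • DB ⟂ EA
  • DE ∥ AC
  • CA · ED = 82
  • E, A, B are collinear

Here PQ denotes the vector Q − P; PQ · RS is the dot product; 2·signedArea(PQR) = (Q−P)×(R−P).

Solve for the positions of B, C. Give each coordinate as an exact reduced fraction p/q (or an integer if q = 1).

B = (-1732/185, -2521/185)
C = (17, 0)

1. B_x = -1732/185  [E, A, B are collinear ∩ DB ⟂ EA]
2. B_y = -2521/185  [E, A, B are collinear ∩ DB ⟂ EA]
   → B = (-1732/185, -2521/185)
3. C_x = 17  [AD ∥ CE ∩ DE ∥ AC]
4. C_y = 0  [AD ∥ CE ∩ DE ∥ AC]
   → C = (17, 0)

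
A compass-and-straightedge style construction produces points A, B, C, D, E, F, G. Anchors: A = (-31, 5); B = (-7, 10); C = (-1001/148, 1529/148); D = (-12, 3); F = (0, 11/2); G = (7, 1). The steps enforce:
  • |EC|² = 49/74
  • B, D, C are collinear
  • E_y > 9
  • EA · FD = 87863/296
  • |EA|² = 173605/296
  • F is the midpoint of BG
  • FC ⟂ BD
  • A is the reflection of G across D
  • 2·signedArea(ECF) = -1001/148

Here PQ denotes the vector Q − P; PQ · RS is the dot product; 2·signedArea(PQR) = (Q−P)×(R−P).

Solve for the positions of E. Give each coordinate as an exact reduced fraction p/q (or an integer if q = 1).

E = (-1071/148, 1431/148)

1. E_x = -1071/148  [EA · FD = 87863/296 ∩ 2·signedArea(ECF) = -1001/148]
2. E_y = 1431/148  [EA · FD = 87863/296 ∩ 2·signedArea(ECF) = -1001/148]
   → E = (-1071/148, 1431/148)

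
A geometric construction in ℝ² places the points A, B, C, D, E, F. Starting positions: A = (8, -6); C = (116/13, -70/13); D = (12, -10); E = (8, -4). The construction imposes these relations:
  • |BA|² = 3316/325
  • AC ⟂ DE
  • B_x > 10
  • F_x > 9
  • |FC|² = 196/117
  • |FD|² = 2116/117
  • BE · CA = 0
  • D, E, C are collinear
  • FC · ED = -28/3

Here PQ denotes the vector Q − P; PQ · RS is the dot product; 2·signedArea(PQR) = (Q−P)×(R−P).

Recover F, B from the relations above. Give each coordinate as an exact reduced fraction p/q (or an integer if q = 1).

B = (688/65, -512/65)
F = (376/39, -84/13)

1. F_x = 376/39  [line -4·x + 6·y + 232/3 = 0 ∩ |FC|² = 196/117]
2. F_y = -84/13  [line -4·x + 6·y + 232/3 = 0 ∩ |FC|² = 196/117]
   → F = (376/39, -84/13)
3. B_x = 688/65  [line 12/13·x + 8/13·y + -64/13 = 0 ∩ |BA|² = 3316/325]
4. B_y = -512/65  [line 12/13·x + 8/13·y + -64/13 = 0 ∩ |BA|² = 3316/325]
   → B = (688/65, -512/65)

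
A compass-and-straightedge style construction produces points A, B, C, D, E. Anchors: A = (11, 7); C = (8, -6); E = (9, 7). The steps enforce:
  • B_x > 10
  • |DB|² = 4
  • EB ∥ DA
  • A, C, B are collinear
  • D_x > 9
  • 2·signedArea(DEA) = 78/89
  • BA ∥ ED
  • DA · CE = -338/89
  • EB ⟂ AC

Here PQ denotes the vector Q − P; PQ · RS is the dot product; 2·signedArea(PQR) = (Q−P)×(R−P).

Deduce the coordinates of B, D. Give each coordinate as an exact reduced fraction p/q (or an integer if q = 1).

B = (970/89, 584/89)
D = (810/89, 662/89)

1. B_x = 970/89  [A, C, B are collinear ∩ EB ⟂ AC]
2. B_y = 584/89  [A, C, B are collinear ∩ EB ⟂ AC]
   → B = (970/89, 584/89)
3. D_x = 810/89  [EB ∥ DA ∩ BA ∥ ED]
4. D_y = 662/89  [EB ∥ DA ∩ BA ∥ ED]
   → D = (810/89, 662/89)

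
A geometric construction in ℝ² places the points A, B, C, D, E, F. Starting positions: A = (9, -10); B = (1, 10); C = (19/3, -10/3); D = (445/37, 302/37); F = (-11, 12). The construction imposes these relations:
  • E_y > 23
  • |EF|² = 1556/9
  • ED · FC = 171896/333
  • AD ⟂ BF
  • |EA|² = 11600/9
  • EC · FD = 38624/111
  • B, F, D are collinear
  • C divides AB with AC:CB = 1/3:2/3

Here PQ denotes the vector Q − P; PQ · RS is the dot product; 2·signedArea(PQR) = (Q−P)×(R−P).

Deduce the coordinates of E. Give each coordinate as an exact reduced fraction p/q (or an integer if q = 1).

E = (-13/3, 70/3)

1. E_x = -13/3  [EC · FD = 38624/111 ∩ ED · FC = 171896/333]
2. E_y = 70/3  [EC · FD = 38624/111 ∩ ED · FC = 171896/333]
   → E = (-13/3, 70/3)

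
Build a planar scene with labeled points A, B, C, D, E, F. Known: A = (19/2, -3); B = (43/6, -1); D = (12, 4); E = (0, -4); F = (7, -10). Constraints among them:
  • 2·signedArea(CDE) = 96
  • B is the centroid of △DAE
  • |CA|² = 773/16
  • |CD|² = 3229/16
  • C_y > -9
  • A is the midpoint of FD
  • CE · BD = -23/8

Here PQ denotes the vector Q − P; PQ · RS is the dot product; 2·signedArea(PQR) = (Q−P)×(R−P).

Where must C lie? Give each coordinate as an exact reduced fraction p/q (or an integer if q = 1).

1. C_x = 21/4  [2·signedArea(CDE) = 96 ∩ CE · BD = -23/8]
2. C_y = -17/2  [2·signedArea(CDE) = 96 ∩ CE · BD = -23/8]
   → C = (21/4, -17/2)

C = (21/4, -17/2)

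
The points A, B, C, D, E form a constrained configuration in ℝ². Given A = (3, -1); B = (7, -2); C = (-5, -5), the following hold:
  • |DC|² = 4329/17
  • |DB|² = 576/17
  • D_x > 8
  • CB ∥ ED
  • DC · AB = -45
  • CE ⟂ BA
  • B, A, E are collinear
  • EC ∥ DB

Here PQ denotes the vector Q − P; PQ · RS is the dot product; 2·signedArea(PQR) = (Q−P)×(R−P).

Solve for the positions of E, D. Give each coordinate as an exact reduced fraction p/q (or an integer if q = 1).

1. E_x = -61/17  [B, A, E are collinear ∩ CE ⟂ BA]
2. E_y = 11/17  [B, A, E are collinear ∩ CE ⟂ BA]
   → E = (-61/17, 11/17)
3. D_x = 143/17  [EC ∥ DB ∩ CB ∥ ED]
4. D_y = 62/17  [EC ∥ DB ∩ CB ∥ ED]
   → D = (143/17, 62/17)

D = (143/17, 62/17)
E = (-61/17, 11/17)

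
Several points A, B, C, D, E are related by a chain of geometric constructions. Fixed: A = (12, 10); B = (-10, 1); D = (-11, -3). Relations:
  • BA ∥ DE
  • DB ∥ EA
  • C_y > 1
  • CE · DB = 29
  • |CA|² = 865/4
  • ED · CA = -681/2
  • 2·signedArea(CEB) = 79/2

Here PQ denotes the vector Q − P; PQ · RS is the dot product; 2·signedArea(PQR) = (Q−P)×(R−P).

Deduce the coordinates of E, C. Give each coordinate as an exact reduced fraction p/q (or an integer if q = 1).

C = (0, 3/2)
E = (11, 6)

1. E_x = 11  [DB ∥ EA ∩ BA ∥ DE]
2. E_y = 6  [DB ∥ EA ∩ BA ∥ DE]
   → E = (11, 6)
3. C_x = 0  [2·signedArea(CEB) = 79/2 ∩ ED · CA = -681/2]
4. C_y = 3/2  [2·signedArea(CEB) = 79/2 ∩ ED · CA = -681/2]
   → C = (0, 3/2)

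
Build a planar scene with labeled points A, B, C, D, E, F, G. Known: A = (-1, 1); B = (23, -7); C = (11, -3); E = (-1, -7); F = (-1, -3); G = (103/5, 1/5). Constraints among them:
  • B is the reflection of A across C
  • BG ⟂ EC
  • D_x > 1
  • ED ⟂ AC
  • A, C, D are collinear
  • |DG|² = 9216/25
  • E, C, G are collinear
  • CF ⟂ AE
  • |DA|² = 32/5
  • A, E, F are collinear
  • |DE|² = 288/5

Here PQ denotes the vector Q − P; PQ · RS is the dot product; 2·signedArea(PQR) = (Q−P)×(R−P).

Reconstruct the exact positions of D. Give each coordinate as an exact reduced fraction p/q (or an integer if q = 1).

1. D_x = 7/5  [A, C, D are collinear ∩ ED ⟂ AC]
2. D_y = 1/5  [A, C, D are collinear ∩ ED ⟂ AC]
   → D = (7/5, 1/5)

D = (7/5, 1/5)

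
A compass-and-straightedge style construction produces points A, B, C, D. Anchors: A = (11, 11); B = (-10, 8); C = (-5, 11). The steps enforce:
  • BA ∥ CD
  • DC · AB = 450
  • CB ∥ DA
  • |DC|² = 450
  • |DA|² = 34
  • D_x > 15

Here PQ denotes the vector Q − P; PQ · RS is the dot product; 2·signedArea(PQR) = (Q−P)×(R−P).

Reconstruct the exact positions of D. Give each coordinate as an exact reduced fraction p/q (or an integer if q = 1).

1. D_x = 16  [CB ∥ DA ∩ BA ∥ CD]
2. D_y = 14  [CB ∥ DA ∩ BA ∥ CD]
   → D = (16, 14)

D = (16, 14)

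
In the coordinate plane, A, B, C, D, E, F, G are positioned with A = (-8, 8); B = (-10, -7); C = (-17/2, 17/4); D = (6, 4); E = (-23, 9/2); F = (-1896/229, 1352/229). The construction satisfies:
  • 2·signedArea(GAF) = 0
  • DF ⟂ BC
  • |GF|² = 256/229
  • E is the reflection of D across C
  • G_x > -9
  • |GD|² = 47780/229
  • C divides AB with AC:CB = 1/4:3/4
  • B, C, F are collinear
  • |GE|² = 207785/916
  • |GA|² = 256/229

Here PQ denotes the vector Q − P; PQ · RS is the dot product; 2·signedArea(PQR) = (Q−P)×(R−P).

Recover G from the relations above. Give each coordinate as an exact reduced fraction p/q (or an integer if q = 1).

1. G_x = -1864/229  [line 480/229·x + -64/229·y + 4352/229 = 0 ∩ |GE|² = 207785/916]
2. G_y = 1592/229  [line 480/229·x + -64/229·y + 4352/229 = 0 ∩ |GE|² = 207785/916]
   → G = (-1864/229, 1592/229)

G = (-1864/229, 1592/229)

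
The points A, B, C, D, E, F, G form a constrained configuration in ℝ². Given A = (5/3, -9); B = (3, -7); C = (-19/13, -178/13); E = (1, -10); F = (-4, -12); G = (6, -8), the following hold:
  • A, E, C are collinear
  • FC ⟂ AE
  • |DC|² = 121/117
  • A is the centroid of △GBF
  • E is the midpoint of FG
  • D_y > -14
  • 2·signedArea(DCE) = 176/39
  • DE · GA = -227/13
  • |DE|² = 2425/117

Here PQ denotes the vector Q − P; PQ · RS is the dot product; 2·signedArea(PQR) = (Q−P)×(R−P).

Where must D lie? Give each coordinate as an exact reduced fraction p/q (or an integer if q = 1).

D = (-30/13, -512/39)

1. D_x = -30/13  [DE · GA = -227/13 ∩ 2·signedArea(DCE) = 176/39]
2. D_y = -512/39  [DE · GA = -227/13 ∩ 2·signedArea(DCE) = 176/39]
   → D = (-30/13, -512/39)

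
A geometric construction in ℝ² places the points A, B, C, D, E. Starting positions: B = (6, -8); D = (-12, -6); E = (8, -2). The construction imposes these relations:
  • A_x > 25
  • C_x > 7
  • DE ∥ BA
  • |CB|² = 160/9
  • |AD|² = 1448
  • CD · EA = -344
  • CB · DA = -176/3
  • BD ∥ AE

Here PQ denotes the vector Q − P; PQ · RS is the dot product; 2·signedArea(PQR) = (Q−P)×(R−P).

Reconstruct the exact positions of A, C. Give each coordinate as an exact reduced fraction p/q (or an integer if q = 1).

A = (26, -4)
C = (22/3, -4)

1. A_x = 26  [BD ∥ AE ∩ DE ∥ BA]
2. A_y = -4  [BD ∥ AE ∩ DE ∥ BA]
   → A = (26, -4)
3. C_x = 22/3  [CB · DA = -176/3 ∩ CD · EA = -344]
4. C_y = -4  [CB · DA = -176/3 ∩ CD · EA = -344]
   → C = (22/3, -4)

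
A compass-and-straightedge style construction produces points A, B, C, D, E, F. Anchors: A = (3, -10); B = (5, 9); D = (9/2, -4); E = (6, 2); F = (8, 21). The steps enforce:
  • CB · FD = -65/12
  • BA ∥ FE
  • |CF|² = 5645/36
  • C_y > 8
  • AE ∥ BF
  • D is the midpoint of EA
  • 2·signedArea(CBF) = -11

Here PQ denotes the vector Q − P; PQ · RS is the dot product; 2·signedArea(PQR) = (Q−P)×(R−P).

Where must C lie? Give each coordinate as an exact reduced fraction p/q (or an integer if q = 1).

1. C_x = 35/6  [2·signedArea(CBF) = -11 ∩ CB · FD = -65/12]
2. C_y = 26/3  [2·signedArea(CBF) = -11 ∩ CB · FD = -65/12]
   → C = (35/6, 26/3)

C = (35/6, 26/3)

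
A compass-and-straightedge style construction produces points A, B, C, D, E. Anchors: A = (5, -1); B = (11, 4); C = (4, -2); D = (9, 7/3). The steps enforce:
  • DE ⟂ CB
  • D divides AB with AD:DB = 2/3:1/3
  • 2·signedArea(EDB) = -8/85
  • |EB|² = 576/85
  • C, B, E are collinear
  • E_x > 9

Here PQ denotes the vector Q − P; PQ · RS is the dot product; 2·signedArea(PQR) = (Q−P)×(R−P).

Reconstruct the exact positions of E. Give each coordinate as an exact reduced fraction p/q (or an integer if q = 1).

1. E_x = 767/85  [C, B, E are collinear ∩ DE ⟂ CB]
2. E_y = 196/85  [C, B, E are collinear ∩ DE ⟂ CB]
   → E = (767/85, 196/85)

E = (767/85, 196/85)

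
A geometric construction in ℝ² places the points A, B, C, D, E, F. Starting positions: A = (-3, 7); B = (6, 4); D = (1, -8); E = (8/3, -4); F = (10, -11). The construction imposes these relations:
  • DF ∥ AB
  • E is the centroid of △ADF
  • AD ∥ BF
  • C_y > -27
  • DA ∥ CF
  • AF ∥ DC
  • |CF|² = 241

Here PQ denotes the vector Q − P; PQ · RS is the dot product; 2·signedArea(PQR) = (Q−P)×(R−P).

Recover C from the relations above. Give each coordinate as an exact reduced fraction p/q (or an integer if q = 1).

C = (14, -26)

1. C_x = 14  [DA ∥ CF ∩ AF ∥ DC]
2. C_y = -26  [DA ∥ CF ∩ AF ∥ DC]
   → C = (14, -26)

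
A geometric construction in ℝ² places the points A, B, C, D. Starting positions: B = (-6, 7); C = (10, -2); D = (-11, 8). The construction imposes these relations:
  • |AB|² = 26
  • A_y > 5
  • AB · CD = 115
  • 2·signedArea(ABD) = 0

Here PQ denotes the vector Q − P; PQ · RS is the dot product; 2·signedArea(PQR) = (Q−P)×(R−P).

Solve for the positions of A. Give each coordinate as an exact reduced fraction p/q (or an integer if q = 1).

1. A_x = -1  [2·signedArea(ABD) = 0 ∩ AB · CD = 115]
2. A_y = 6  [2·signedArea(ABD) = 0 ∩ AB · CD = 115]
   → A = (-1, 6)

A = (-1, 6)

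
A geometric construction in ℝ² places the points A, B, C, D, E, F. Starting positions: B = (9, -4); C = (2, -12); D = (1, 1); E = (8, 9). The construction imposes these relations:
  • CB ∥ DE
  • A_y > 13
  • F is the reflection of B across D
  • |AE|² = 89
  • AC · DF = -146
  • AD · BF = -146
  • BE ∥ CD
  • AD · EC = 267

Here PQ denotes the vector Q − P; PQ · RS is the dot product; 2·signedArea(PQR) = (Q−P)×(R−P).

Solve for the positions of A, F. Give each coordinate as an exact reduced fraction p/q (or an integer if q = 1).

1. A_x = 0  [line 6·x + 21·y + -294 = 0 ∩ |AE|² = 89]
2. A_y = 14  [line 6·x + 21·y + -294 = 0 ∩ |AE|² = 89]
   → A = (0, 14)
3. F_x = -7  [AC · DF = -146 ∩ F is the reflection of B across D]
4. F_y = 6  [AC · DF = -146 ∩ F is the reflection of B across D]
   → F = (-7, 6)

A = (0, 14)
F = (-7, 6)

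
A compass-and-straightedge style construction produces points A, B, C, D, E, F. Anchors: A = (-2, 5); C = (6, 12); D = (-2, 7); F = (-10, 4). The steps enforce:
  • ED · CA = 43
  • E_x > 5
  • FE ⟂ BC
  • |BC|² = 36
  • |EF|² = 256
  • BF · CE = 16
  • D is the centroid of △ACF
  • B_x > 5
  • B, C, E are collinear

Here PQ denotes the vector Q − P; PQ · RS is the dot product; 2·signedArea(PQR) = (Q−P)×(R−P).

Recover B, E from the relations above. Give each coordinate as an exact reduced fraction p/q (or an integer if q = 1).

1. E_x = 6  [line 8·x + 7·y + -76 = 0 ∩ |EF|² = 256]
2. E_y = 4  [line 8·x + 7·y + -76 = 0 ∩ |EF|² = 256]
   → E = (6, 4)
3. B_x = 6  [BF · CE = 16 ∩ B, C, E are collinear]
4. B_y = 6  [BF · CE = 16 ∩ B, C, E are collinear]
   → B = (6, 6)

B = (6, 6)
E = (6, 4)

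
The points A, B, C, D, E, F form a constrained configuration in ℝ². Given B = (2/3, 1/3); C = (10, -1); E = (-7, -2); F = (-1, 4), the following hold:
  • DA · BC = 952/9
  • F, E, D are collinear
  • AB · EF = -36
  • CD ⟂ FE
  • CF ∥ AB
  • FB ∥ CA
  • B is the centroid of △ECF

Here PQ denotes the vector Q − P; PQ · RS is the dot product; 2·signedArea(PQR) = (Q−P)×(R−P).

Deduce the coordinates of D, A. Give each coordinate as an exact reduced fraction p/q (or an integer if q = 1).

1. D_x = 2  [F, E, D are collinear ∩ CD ⟂ FE]
2. D_y = 7  [F, E, D are collinear ∩ CD ⟂ FE]
   → D = (2, 7)
3. A_x = 35/3  [CF ∥ AB ∩ FB ∥ CA]
4. A_y = -14/3  [CF ∥ AB ∩ FB ∥ CA]
   → A = (35/3, -14/3)

A = (35/3, -14/3)
D = (2, 7)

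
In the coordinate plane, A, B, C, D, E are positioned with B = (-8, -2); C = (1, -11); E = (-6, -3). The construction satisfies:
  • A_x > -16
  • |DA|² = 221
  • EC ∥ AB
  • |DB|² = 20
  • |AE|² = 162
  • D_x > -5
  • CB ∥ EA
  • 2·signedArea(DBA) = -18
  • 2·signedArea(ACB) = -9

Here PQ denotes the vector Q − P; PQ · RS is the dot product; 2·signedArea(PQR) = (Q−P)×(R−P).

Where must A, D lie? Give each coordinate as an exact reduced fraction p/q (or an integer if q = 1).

1. A_x = -15  [EC ∥ AB ∩ CB ∥ EA]
2. A_y = 6  [EC ∥ AB ∩ CB ∥ EA]
   → A = (-15, 6)
3. D_x = -4  [line -8·x + -7·y + -60 = 0 ∩ |DB|² = 20]
4. D_y = -4  [line -8·x + -7·y + -60 = 0 ∩ |DB|² = 20]
   → D = (-4, -4)

A = (-15, 6)
D = (-4, -4)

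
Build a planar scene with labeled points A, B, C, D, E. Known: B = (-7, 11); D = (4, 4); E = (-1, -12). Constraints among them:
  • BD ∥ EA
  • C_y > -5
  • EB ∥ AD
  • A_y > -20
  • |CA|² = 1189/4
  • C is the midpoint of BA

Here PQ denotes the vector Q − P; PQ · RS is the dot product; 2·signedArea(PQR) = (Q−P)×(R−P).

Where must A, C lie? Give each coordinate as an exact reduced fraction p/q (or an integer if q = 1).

A = (10, -19)
C = (3/2, -4)

1. A_x = 10  [EB ∥ AD ∩ BD ∥ EA]
2. A_y = -19  [EB ∥ AD ∩ BD ∥ EA]
   → A = (10, -19)
3. C_x = 3/2  [C is the midpoint of BA]
4. C_y = -4  [C is the midpoint of BA]
   → C = (3/2, -4)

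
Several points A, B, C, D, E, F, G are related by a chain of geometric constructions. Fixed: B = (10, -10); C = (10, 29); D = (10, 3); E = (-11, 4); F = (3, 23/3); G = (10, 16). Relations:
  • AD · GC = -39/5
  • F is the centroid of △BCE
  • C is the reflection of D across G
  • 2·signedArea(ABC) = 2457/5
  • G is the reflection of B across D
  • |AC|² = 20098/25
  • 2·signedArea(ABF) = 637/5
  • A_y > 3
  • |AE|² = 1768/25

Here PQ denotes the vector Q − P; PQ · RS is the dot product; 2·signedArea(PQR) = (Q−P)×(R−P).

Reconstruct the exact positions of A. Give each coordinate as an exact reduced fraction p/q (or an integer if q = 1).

A = (-13/5, 18/5)

1. A_x = -13/5  [2·signedArea(ABC) = 2457/5 ∩ AD · GC = -39/5]
2. A_y = 18/5  [2·signedArea(ABC) = 2457/5 ∩ AD · GC = -39/5]
   → A = (-13/5, 18/5)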